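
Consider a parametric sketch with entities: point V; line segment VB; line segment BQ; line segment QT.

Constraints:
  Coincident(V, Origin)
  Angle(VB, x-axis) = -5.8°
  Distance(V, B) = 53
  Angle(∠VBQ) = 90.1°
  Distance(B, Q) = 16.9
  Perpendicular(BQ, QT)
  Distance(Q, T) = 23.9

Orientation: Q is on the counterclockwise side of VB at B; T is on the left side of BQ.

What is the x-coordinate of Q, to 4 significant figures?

54.47

V is at the origin; VB runs at -5.8° with length 53.0, so B = 53.0·(cos -5.8°, sin -5.8°) = (52.73, -5.356). ∠VBQ = 90.1°, so BQ runs at -5.8° + (180° − 90.1°) = 84.10° from the x-axis; with |BQ| = 16.9, Q = B + 16.9·(cos 84.10°, sin 84.10°) = (54.47, 11.45). So Q.x = 54.47.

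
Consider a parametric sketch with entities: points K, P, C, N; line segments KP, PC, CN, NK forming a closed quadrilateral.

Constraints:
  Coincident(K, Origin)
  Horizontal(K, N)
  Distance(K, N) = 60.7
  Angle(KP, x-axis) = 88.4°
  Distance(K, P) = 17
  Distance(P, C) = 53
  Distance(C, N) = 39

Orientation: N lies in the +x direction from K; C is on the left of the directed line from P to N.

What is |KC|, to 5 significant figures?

61.933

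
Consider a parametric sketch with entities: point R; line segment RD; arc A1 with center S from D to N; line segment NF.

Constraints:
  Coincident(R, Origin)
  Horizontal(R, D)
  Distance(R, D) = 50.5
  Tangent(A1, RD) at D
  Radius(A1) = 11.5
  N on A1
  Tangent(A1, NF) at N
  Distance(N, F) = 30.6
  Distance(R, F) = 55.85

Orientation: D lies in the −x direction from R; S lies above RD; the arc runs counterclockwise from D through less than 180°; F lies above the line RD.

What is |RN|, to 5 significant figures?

40.510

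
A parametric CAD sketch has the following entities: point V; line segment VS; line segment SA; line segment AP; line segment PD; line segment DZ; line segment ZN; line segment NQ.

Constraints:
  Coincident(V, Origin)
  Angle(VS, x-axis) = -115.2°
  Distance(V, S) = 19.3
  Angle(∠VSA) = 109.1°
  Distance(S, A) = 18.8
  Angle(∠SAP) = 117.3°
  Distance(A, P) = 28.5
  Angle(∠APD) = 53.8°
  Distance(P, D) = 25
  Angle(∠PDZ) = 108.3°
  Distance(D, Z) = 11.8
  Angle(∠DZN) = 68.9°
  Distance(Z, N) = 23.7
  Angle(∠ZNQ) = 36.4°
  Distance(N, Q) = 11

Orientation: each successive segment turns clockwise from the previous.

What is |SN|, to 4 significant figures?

31.99

∠PDZ = 108.3° gives DZ at -86.70° from the x-axis; with |DZ| = 11.8, Z = (-12.39, -7.145). ∠DZN = 68.9° gives ZN at 162.2° from the x-axis; with |ZN| = 23.7, N = (-34.96, 0.09990). Then |SN| = |N − S| = 31.99.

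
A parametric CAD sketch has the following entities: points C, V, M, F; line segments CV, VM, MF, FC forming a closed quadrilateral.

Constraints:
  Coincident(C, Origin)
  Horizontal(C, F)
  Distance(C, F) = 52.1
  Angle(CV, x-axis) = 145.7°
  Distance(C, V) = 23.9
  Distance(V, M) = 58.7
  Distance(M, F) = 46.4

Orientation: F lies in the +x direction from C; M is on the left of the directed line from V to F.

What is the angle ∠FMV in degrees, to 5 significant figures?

87.309°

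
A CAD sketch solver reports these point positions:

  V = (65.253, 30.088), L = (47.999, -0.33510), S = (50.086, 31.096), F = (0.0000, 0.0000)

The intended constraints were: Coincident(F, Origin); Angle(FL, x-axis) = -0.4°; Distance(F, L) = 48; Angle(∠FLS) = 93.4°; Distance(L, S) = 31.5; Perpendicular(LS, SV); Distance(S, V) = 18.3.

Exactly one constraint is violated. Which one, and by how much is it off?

Distance(S, V) = 18.3 — off by 3.10.

F = (0.00, 0.00) ✓; FL at -0.4000° ✓; |FL| = 48.00 ✓; ∠FLS = 93.40° ✓; |LS| = 31.50 ✓; ∠(LS, SV) = 90.00° ✓; |SV| = 15.20 ✗.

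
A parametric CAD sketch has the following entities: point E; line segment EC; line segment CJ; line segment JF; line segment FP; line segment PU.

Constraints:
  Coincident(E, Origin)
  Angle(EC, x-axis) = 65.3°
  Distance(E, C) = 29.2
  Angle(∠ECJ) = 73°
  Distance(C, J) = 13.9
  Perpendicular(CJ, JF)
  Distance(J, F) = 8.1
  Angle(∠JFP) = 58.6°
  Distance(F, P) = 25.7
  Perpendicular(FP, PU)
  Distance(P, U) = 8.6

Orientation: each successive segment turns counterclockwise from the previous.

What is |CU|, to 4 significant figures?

13.12

E is at the origin; EC runs at 65.3° with length 29.2, so C = (12.20, 26.53). ∠ECJ = 73.0° gives CJ at 172.3° from the x-axis; with |CJ| = 13.9, J = (-1.573, 28.39). CJ ⟂ JF, so JF runs at -97.70°; with |JF| = 8.1, F = (-2.658, 20.36). ∠JFP = 58.6° gives FP at 23.70° from the x-axis; with |FP| = 25.7, P = (20.87, 30.69). FP is perpendicular to PU, so PU runs at 113.7°; with |PU| = 8.6, U = (17.42, 38.57). Then |CU| = |U − C| = 13.12.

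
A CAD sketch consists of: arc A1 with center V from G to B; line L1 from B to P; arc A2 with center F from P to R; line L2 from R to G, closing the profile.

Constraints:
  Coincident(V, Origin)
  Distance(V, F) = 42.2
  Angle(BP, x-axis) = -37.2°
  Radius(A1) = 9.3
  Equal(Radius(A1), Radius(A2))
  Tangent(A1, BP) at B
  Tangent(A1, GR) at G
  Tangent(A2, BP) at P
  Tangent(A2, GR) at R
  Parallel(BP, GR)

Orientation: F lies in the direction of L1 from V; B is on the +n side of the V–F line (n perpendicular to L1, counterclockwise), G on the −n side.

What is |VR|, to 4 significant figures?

43.21

The slot axis is L1's direction at -37.2°, so u = (cos -37.2°, sin -37.2°) = (0.7965, -0.6046) and n = (−sin -37.2°, cos -37.2°) = (0.6046, 0.7965). V is at the origin and F lies 42.2 along u from V, so F = 42.2·u = (33.61, -25.51). Tangency of A1 to both parallel lines with radius 9.3 puts B and G at V ± 9.3·n: B = (5.623, 7.408), G = (-5.623, -7.408). Equal radii place P and R the same way about F: P = F + 9.3·n = (39.24, -18.11), R = F − 9.3·n = (27.99, -32.92). Then |VR| = |R − V| = 43.21.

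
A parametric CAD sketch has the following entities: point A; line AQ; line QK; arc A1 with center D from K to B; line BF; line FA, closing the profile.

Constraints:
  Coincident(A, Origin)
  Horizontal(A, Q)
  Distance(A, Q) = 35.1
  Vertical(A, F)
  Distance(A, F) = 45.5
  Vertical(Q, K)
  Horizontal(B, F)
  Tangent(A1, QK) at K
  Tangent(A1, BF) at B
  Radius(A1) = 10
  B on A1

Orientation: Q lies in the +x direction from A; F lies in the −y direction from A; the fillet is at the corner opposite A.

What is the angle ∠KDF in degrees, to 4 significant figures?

158.3°

A is at the origin; AQ is horizontal with |AQ| = 35.1 and Q on the +x side, so Q = (35.10, 0.000). AF is vertical with |AF| = 45.5 and F on the −y side, so F = (0.000, -45.50). The virtual corner opposite A is at (35.10, -45.50). Since A1 is tangent to QK there, DK ⟂ QK and the tangent condition forces DB to be normal to BF, with radius 10.0, so the center D sits 10.0 in from both sides at D = (25.10, -35.50). That places the tangent points at K = (35.10, -35.50) on QK and B = (25.10, -45.50) on BF. Then cos ∠KDF = DK·DF / (|DK||DF|), giving 158.3°.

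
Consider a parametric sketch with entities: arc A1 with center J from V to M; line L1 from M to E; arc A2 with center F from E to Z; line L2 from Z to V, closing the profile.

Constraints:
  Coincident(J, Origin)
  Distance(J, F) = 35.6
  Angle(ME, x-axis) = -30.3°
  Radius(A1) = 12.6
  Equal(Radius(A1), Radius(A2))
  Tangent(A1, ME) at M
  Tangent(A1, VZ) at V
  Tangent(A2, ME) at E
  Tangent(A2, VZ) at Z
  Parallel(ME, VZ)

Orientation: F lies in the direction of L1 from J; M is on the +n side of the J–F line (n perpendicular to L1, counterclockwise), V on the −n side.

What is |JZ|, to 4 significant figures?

37.76

Tangency of A1 to both parallel lines with radius 12.6 puts M and V at J ± 12.6·n: M = (6.357, 10.88), V = (-6.357, -10.88). Equal radii place E and Z the same way about F: E = F + 12.6·n = (37.09, -7.082), Z = F − 12.6·n = (24.38, -28.84). Then |JZ| = |Z − J| = 37.76.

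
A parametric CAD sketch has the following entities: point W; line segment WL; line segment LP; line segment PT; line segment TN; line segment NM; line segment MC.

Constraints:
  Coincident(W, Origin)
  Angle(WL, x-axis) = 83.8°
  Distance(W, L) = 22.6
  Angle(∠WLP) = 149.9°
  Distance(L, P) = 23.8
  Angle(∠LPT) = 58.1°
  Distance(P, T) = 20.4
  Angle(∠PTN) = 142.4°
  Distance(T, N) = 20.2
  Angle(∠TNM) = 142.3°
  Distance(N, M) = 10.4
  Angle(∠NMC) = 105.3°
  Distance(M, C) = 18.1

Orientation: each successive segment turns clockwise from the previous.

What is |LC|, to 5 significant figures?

15.574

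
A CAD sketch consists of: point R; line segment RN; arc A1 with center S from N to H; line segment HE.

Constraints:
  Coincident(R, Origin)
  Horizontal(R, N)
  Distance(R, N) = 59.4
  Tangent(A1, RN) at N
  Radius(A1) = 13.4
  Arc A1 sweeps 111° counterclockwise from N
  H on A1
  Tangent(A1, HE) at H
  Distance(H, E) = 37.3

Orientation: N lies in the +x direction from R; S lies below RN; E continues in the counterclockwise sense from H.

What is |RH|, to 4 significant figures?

50.30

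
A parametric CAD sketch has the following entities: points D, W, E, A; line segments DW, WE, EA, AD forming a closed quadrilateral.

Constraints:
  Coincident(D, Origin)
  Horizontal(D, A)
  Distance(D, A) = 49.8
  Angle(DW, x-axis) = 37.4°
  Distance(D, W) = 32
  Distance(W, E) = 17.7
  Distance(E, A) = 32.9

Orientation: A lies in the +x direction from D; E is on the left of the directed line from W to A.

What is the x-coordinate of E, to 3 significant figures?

38.8

D is at the origin; D and A share the same y with |DA| = 49.8 and A in +x, so A = (49.8, 0). DW runs at 37.4° with |DW| = 32.0, so W = (25.4, 19.4). E is determined by |WE| = 17.7 and |EA| = 32.9 together: it lies at the intersection of circle(W, 17.7) and circle(A, 32.9). With |WA| = 31.2, the foot of the radical line on WA is 3.25 from W and the perpendicular offset is √(17.7² − 3.25²) = 17.4. Taking the left-of-WA solution: E = (38.8, 31.0).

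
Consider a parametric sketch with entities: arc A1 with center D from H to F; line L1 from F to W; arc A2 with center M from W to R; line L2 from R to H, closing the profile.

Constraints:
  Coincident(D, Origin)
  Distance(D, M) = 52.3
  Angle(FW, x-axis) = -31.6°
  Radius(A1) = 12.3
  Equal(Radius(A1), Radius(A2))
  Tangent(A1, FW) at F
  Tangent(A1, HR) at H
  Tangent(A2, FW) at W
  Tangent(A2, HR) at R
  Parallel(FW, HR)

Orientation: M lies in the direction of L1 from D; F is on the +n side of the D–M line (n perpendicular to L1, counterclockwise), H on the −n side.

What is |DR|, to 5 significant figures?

53.727

The slot axis is L1's direction at -31.6°, so u = (cos -31.6°, sin -31.6°) = (0.85173, -0.52399) and n = (−sin -31.6°, cos -31.6°) = (0.52399, 0.85173). D is at the origin and M lies 52.3 along u from D, so M = 52.3·u = (44.545, -27.404). Tangency of A1 to both parallel lines with radius 12.3 puts F and H at D ± 12.3·n: F = (6.4450, 10.476), H = (-6.4450, -10.476). Equal radii place W and R the same way about M: W = M + 12.3·n = (50.990, -16.928), R = M − 12.3·n = (38.100, -37.881). Then |DR| = |R − D| = 53.727.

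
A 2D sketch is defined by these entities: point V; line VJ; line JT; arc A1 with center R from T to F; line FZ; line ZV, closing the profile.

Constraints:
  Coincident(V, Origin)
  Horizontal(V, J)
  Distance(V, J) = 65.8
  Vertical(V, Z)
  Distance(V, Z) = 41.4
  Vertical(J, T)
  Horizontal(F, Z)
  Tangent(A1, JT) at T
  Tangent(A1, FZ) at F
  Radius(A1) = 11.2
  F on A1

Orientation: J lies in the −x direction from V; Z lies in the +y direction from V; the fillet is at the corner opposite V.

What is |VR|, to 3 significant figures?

62.4

V is at the origin; V and J share the same y with |VJ| = 65.8 and J on the −x side, so J = (-65.8, 0.00). VZ is vertical with |VZ| = 41.4 and Z on the +y side, so Z = (0.00, 41.4). The virtual corner opposite V is at (-65.8, 41.4). Tangency of A1 to JT means the radius RT is perpendicular to JT and tangency of A1 to FZ means the radius RF is perpendicular to FZ, with radius 11.2, so the center R sits 11.2 in from both sides at R = (-54.6, 30.2). Then |VR| = |R − V| = 62.4.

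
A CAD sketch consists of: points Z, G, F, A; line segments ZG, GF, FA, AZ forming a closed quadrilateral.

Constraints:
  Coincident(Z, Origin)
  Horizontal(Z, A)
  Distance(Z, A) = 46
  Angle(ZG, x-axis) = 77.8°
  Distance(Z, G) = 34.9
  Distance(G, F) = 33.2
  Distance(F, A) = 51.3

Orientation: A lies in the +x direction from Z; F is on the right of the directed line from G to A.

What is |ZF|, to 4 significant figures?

6.193

Checks: |GF| = 33.20 ✓; |FA| = 51.30 ✓.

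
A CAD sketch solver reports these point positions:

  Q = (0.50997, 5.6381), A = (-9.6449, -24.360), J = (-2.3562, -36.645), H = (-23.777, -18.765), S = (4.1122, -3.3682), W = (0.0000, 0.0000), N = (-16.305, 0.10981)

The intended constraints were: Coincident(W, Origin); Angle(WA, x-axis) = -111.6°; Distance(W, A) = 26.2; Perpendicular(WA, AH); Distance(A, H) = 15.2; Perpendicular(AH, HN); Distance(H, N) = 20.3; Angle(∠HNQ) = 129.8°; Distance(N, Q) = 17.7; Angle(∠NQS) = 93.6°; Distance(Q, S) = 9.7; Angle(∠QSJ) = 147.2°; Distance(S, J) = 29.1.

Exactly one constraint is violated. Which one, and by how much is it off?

Distance(S, J) = 29.1 — off by 4.80.

W = (0.00, 0.00) ✓; WA at -111.6° ✓; |WA| = 26.20 ✓; ∠(WA, AH) = 90.00° ✓; |AH| = 15.20 ✓; ∠(AH, HN) = 90.00° ✓; |HN| = 20.30 ✓; ∠HNQ = 129.8° ✓; |NQ| = 17.70 ✓; ∠NQS = 93.60° ✓; |QS| = 9.700 ✓; ∠QSJ = 147.2° ✓; |SJ| = 33.90 ✗.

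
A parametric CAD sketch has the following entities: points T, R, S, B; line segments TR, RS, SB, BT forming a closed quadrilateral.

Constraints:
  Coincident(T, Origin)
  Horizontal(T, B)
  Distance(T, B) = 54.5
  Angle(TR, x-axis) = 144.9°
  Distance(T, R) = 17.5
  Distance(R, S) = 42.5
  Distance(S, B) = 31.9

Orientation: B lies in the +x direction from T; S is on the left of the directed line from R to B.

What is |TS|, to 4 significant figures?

32.48

T is at the origin; TB is horizontal with |TB| = 54.5 and B in +x, so B = (54.5, 0). TR runs at 144.9° with |TR| = 17.5, so R = (-14.32, 10.06). S is determined by |RS| = 42.5 and |SB| = 31.9 together: it lies at the intersection of circle(R, 42.5) and circle(B, 31.9). With |RB| = 69.55, the foot of the radical line on RB is 40.44 from R and the perpendicular offset is √(42.5² − 40.44²) = 13.06. Taking the left-of-RB solution: S = (27.59, 17.13).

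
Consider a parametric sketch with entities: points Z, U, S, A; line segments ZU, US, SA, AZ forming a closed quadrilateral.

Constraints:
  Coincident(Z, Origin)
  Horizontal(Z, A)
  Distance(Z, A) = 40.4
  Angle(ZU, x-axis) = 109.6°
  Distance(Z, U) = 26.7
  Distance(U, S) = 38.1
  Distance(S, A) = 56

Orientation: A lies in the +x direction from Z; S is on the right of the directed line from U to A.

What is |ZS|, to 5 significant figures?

18.952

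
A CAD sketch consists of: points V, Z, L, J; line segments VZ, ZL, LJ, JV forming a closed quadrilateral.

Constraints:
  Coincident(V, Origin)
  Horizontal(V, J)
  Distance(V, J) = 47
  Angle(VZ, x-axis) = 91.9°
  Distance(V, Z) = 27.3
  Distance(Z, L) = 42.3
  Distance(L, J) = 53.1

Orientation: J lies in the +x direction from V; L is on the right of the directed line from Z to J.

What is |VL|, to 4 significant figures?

15.42

Checks: |ZL| = 42.30 ✓; |LJ| = 53.10 ✓.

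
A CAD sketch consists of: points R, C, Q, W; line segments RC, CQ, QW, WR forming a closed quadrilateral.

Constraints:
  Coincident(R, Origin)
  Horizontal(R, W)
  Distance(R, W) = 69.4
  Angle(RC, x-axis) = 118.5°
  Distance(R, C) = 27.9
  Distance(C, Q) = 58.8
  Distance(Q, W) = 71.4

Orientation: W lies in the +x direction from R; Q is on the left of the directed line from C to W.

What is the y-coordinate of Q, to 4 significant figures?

61.21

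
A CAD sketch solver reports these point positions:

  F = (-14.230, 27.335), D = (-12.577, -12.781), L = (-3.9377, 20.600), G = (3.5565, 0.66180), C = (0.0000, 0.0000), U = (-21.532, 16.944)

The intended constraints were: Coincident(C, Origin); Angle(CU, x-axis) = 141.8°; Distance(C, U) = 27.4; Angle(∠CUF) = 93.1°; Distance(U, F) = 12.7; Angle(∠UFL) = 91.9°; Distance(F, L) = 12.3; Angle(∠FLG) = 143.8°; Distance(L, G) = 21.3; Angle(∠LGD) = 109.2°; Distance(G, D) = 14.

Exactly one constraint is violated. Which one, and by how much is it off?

Distance(G, D) = 14 — off by 7.00.

C = (0.00, 0.00) ✓; CU at 141.8° ✓; |CU| = 27.40 ✓; ∠CUF = 93.10° ✓; |UF| = 12.70 ✓; ∠UFL = 91.90° ✓; |FL| = 12.30 ✓; ∠FLG = 143.8° ✓; |LG| = 21.30 ✓; ∠LGD = 109.2° ✓; |GD| = 21.00 ✗.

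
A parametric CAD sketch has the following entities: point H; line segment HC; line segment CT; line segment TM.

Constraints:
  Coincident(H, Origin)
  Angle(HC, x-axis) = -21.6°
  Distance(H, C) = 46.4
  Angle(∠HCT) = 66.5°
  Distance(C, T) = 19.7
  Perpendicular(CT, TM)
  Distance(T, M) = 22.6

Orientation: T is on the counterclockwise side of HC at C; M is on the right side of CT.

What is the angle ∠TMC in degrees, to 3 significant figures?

41.1°

H is at the origin; HC runs at -21.6° with length 46.4, so C = 46.4·(cos -21.6°, sin -21.6°) = (43.1, -17.1). ∠HCT = 66.5°, so CT runs at -21.6° + (180° − 66.5°) = 91.9° from the x-axis; with |CT| = 19.7, T = C + 19.7·(cos 91.9°, sin 91.9°) = (42.5, 2.61). The perpendicularity gives TM at right angles to CT; with |TM| = 22.6 on the right of CT, M = T + 22.6·(0.999, 0.0332) = (65.1, 3.36). Then cos ∠TMC = MT·MC / (|MT||MC|), giving 41.1°.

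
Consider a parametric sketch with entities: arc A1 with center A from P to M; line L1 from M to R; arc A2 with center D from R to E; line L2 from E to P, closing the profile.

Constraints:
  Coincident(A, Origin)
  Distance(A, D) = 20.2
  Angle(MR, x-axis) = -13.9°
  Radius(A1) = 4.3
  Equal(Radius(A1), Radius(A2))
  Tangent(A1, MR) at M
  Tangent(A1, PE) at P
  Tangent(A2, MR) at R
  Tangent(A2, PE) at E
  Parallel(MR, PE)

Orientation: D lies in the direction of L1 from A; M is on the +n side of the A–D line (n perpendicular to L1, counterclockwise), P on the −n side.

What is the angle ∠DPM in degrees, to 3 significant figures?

78.0°

The slot axis is L1's direction at -13.9°, so u = (cos -13.9°, sin -13.9°) = (0.971, -0.240) and n = (−sin -13.9°, cos -13.9°) = (0.240, 0.971). A is at the origin and D lies 20.2 along u from A, so D = 20.2·u = (19.6, -4.85). Tangency of A1 to both parallel lines with radius 4.3 puts M and P at A ± 4.3·n: M = (1.03, 4.17), P = (-1.03, -4.17). Then cos ∠DPM = PD·PM / (|PD||PM|), giving 78.0°.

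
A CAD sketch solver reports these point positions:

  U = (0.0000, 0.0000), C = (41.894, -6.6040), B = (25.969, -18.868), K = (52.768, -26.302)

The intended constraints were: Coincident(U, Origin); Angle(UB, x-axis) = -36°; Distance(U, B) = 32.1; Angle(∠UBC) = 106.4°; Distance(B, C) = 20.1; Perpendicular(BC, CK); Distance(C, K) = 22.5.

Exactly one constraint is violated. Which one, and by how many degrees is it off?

Perpendicular(BC, CK) — off by 8.70°.

U = (0.00, 0.00) ✓; UB at -36.00° ✓; |UB| = 32.10 ✓; ∠UBC = 106.4° ✓; |BC| = 20.10 ✓; ∠(BC, CK) = 98.70° ✗; |CK| = 22.50 ✓.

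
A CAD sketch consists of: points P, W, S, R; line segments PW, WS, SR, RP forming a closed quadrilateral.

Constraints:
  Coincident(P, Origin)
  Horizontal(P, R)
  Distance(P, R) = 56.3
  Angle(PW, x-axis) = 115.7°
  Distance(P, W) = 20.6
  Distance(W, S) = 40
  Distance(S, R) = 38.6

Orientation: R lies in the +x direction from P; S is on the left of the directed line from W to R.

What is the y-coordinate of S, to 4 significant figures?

28.16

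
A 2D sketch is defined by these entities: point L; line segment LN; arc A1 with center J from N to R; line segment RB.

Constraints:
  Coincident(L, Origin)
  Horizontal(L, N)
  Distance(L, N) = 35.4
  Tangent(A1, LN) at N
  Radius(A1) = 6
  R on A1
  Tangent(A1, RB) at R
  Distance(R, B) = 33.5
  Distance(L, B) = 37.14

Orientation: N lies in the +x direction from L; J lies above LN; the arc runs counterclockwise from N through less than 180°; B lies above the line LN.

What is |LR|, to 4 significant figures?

40.91

Checks: |JN| = 6.000 ✓; |JR| = 6.000 ✓; ∠(JR, RB) = 90.00° ✓; |RB| = 33.50 ✓; |LB| = 37.14 ✓.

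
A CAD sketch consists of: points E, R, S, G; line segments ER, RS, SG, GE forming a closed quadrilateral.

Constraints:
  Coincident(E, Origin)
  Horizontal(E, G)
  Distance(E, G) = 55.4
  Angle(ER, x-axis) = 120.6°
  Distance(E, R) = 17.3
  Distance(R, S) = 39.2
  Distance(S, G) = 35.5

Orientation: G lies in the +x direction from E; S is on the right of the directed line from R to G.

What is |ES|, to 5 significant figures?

23.651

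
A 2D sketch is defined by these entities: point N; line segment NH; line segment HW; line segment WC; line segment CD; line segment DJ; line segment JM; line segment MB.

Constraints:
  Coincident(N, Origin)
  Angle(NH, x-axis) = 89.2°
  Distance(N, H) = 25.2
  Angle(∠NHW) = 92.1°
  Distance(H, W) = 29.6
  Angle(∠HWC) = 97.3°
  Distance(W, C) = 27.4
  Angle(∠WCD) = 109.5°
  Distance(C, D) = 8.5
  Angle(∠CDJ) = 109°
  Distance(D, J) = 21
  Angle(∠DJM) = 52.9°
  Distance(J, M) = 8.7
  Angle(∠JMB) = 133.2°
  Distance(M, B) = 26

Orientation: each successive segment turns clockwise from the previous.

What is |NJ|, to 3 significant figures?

14.4

N is at the origin; NH runs at 89.2° with length 25.2, so H = (0.352, 25.2). ∠NHW = 92.1° gives HW at 1.30° from the x-axis; with |HW| = 29.6, W = (29.9, 25.9). ∠HWC = 97.3° gives WC at -81.4° from the x-axis; with |WC| = 27.4, C = (34.0, -1.22). ∠WCD = 109.5° gives CD at -152° from the x-axis; with |CD| = 8.5, D = (26.5, -5.23). ∠CDJ = 109.0° gives DJ at 137° from the x-axis; with |DJ| = 21.0, J = (11.2, 9.07). Then |NJ| = |J − N| = 14.4.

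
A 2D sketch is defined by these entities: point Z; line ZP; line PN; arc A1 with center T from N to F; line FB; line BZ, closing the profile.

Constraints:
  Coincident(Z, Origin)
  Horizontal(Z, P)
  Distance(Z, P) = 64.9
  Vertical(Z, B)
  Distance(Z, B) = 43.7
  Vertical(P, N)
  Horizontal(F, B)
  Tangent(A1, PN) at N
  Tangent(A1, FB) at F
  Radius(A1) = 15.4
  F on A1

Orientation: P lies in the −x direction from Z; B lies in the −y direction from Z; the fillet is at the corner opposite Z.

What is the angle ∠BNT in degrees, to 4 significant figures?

13.35°

The virtual corner opposite Z is at (-64.90, -43.70). Tangency of A1 to PN means the radius TN is perpendicular to PN and since A1 is tangent to FB there, TF ⟂ FB, with radius 15.4, so the center T sits 15.4 in from both sides at T = (-49.50, -28.30). That places the tangent points at N = (-64.90, -28.30) on PN and F = (-49.50, -43.70) on FB. Then cos ∠BNT = NB·NT / (|NB||NT|), giving 13.35°.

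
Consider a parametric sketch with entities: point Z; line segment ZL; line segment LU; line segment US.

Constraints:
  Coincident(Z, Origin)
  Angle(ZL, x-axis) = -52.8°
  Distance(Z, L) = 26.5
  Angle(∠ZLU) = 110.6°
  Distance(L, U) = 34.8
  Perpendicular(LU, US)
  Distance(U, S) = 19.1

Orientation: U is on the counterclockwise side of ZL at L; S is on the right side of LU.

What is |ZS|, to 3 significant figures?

62.2

Z is at the origin; ZL runs at -52.8° with length 26.5, so L = 26.5·(cos -52.8°, sin -52.8°) = (16.0, -21.1). ∠ZLU = 110.6°, so LU runs at -52.8° + (180° − 110.6°) = 16.6° from the x-axis; with |LU| = 34.8, U = L + 34.8·(cos 16.6°, sin 16.6°) = (49.4, -11.2). The perpendicularity gives US at right angles to LU; with |US| = 19.1 on the right of LU, S = U + 19.1·(0.286, -0.958) = (54.8, -29.5). Then |ZS| = |S − Z| = 62.2.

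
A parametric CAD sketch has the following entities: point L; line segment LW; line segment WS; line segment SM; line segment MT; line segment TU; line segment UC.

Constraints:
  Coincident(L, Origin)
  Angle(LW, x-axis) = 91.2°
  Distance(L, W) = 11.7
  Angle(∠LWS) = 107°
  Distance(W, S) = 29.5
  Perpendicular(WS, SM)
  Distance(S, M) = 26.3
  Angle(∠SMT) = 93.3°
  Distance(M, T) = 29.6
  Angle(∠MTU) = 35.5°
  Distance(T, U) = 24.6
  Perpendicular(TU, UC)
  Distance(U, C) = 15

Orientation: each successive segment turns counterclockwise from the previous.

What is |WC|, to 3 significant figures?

37.5

∠MTU = 35.5° gives TU at 125° from the x-axis; with |TU| = 24.6, U = (-22.1, 4.79). TU ⟂ UC, so UC runs at -145°; with |UC| = 15.0, C = (-34.3, -3.90). Then |WC| = |C − W| = 37.5.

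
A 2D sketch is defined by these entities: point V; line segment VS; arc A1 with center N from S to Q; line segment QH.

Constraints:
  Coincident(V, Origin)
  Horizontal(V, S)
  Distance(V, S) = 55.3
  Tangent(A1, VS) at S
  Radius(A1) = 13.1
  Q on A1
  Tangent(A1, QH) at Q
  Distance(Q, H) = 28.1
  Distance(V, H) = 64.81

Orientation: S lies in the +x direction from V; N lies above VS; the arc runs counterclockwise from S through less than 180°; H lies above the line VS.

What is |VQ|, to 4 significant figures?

68.94

V is at the origin; V and S share the same y with |VS| = 55.3 and S on the +x side, so S = (55.30, 0.000). The tangent condition forces NS to be normal to VS, so N = S + (0, 13.1) = (55.30, 13.10). Since NQ ⟂ QH (tangency), |NH| = √(13.1² + 28.1²) = 31.00 regardless of where Q sits on A1. So H lies on both circle(V, 64.81) and circle(N, 31.00); the above-VS intersection is H = (48.23, 43.29). Q is the foot of the tangent from H: Q = (65.60, 21.20).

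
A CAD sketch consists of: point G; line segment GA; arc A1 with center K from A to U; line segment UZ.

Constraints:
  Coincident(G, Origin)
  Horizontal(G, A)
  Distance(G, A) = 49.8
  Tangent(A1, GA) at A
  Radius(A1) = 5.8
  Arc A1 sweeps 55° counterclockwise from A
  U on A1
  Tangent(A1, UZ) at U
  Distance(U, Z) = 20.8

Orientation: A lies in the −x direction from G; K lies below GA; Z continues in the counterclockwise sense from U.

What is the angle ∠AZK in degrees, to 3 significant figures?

10.1°

G is at the origin; G and A share the same y with |GA| = 49.8 and A on the −x side, so A = (-49.8, 0.00). Since A1 is tangent to GA there, KA ⟂ GA, so K = A + (0, -5.8) = (-49.8, -5.80). On A1, A sits at bearing 90° from K; a 55° counterclockwise sweep puts U at bearing 145°, so U = K + 5.8·(cos 145°, sin 145°) = (-54.6, -2.47). A1 meets UZ tangentially, so KU is at right angles to UZ, so UZ runs along (−sin 145°, cos 145°); with |UZ| = 20.8, Z = (-66.5, -19.5). Then cos ∠AZK = ZA·ZK / (|ZA||ZK|), giving 10.1°.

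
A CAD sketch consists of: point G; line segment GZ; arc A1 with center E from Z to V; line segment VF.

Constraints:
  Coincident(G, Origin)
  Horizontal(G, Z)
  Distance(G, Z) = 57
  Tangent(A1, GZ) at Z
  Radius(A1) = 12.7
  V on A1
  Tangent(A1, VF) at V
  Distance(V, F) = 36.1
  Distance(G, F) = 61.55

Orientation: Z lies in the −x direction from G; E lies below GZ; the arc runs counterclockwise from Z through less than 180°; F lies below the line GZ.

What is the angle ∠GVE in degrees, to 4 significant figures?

27.66°

Checks: |EV| = 12.70 ✓; ∠(EV, VF) = 90.00° ✓; |VF| = 36.10 ✓; |GF| = 61.55 ✓.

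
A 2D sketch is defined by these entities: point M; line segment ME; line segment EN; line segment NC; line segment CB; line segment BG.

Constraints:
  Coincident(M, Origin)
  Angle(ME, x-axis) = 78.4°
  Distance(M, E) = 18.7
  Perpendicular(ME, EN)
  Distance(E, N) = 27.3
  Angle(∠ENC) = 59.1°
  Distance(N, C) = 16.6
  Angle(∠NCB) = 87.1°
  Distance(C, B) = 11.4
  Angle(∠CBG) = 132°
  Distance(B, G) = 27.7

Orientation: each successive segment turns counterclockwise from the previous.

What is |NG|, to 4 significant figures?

29.37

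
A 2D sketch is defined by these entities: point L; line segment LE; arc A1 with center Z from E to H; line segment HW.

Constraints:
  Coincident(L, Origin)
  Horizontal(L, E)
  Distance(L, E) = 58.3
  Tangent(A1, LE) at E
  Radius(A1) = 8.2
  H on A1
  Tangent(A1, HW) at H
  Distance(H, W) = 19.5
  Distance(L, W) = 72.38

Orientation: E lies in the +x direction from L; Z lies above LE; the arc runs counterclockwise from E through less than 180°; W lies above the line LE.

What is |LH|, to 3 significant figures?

67.0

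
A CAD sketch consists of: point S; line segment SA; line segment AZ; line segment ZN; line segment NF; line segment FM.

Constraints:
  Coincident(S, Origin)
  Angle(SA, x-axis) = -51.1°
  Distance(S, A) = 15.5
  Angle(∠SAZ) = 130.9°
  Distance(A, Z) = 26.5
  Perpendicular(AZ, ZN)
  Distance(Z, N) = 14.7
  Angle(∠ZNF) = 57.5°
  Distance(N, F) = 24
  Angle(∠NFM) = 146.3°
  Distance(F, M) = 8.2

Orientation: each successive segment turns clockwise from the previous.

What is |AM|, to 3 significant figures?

6.42

∠ZNF = 57.5° gives NF at 47.3° from the x-axis; with |NF| = 24.0, F = (6.85, -17.9). ∠NFM = 146.3° gives FM at 13.6° from the x-axis; with |FM| = 8.2, M = (14.8, -16.0). Then |AM| = |M − A| = 6.42.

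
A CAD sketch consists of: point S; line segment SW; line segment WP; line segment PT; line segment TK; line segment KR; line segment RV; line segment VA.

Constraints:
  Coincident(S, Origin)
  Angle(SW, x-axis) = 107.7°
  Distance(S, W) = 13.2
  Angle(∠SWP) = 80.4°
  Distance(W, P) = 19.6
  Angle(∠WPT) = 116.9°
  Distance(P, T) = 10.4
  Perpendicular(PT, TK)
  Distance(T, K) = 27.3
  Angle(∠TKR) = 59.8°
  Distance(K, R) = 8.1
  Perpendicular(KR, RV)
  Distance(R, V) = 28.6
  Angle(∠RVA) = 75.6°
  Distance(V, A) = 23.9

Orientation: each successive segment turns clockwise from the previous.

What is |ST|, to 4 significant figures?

22.42

S is at the origin; SW runs at 107.7° with length 13.2, so W = (-4.013, 12.58). ∠SWP = 80.4° gives WP at 8.100° from the x-axis; with |WP| = 19.6, P = (15.39, 15.34). ∠WPT = 116.9° gives PT at -55.00° from the x-axis; with |PT| = 10.4, T = (21.36, 6.818). Then |ST| = |T − S| = 22.42.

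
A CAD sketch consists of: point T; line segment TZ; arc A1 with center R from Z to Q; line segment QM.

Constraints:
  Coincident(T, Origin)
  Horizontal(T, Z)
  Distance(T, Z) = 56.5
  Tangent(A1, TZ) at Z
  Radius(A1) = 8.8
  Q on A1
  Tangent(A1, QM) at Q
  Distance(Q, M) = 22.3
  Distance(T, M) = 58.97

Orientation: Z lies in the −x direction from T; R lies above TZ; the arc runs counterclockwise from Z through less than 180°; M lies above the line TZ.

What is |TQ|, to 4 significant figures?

48.68

Checks: |RQ| = 8.800 ✓; ∠(RQ, QM) = 90.00° ✓; |QM| = 22.30 ✓; |TM| = 58.97 ✓.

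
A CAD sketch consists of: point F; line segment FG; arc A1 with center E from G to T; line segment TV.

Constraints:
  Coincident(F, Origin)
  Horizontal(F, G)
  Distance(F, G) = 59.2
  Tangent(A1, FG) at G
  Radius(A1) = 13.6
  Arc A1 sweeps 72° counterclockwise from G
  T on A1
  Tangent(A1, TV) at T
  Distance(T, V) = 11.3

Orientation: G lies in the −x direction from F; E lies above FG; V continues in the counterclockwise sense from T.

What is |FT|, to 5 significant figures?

47.210

The tangent condition forces EG to be normal to FG, so E = G + (0, 13.6) = (-59.200, 13.600). On A1, G sits at bearing -90° from E; a 72° counterclockwise sweep puts T at bearing -18°, so T = E + 13.6·(cos -18°, sin -18°) = (-46.266, 9.3974). Then |FT| = |T − F| = 47.210.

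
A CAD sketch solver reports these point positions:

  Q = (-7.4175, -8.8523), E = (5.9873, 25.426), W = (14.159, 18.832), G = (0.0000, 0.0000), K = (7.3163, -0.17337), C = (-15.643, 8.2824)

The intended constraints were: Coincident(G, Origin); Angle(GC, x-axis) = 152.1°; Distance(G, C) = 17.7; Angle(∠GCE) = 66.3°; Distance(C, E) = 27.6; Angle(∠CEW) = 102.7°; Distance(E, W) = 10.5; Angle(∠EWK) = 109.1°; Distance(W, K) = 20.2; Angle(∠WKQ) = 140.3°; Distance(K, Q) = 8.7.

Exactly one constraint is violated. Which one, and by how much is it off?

Distance(K, Q) = 8.7 — off by 8.40.

G = (0.00, 0.00) ✓; GC at 152.1° ✓; |GC| = 17.70 ✓; ∠GCE = 66.30° ✓; |CE| = 27.60 ✓; ∠CEW = 102.7° ✓; |EW| = 10.50 ✓; ∠EWK = 109.1° ✓; |WK| = 20.20 ✓; ∠WKQ = 140.3° ✓; |KQ| = 17.10 ✗.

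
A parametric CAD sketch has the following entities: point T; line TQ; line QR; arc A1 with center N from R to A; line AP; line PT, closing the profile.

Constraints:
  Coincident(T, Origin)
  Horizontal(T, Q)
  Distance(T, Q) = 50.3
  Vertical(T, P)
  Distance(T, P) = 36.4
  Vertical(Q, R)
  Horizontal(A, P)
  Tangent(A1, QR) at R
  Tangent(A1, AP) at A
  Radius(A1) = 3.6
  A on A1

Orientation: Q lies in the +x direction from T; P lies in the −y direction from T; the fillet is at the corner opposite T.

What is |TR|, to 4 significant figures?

60.05

T is at the origin; T and Q share the same y with |TQ| = 50.3 and Q on the +x side, so Q = (50.30, 0.000). T and P share the same x with |TP| = 36.4 and P on the −y side, so P = (0.000, -36.40). The virtual corner opposite T is at (50.30, -36.40). The tangent condition forces NR to be normal to QR and A1 meets AP tangentially, so NA is at right angles to AP, with radius 3.6, so the center N sits 3.6 in from both sides at N = (46.70, -32.80). That places the tangent points at R = (50.30, -32.80) on QR and A = (46.70, -36.40) on AP. Then |TR| = |R − T| = 60.05.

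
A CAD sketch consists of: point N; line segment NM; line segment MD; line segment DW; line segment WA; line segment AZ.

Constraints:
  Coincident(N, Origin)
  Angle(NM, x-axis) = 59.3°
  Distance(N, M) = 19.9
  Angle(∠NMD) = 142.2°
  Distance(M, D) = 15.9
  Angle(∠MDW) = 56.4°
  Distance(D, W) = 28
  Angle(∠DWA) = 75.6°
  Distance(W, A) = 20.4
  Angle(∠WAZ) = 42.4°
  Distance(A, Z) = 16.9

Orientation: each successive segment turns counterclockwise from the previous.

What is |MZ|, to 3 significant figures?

10.4

N is at the origin; NM runs at 59.3° with length 19.9, so M = (10.2, 17.1). ∠NMD = 142.2° gives MD at 97.1° from the x-axis; with |MD| = 15.9, D = (8.19, 32.9). ∠MDW = 56.4° gives DW at -139° from the x-axis; with |DW| = 28.0, W = (-13.0, 14.6). ∠DWA = 75.6° gives WA at -34.9° from the x-axis; with |WA| = 20.4, A = (3.70, 2.96). ∠WAZ = 42.4° gives AZ at 103° from the x-axis; with |AZ| = 16.9, Z = (-0.0175, 19.4). Then |MZ| = |Z − M| = 10.4.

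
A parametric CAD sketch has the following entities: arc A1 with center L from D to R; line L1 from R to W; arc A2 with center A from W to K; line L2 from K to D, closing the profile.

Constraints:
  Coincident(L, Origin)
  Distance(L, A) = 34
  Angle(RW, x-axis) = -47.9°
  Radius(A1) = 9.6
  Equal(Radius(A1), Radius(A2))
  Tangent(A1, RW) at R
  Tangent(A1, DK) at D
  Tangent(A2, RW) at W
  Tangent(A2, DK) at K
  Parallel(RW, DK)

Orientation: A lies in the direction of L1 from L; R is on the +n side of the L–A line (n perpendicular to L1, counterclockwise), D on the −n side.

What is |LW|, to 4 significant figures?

35.33

Tangency of A1 to both parallel lines with radius 9.6 puts R and D at L ± 9.6·n: R = (7.123, 6.436), D = (-7.123, -6.436). Equal radii place W and K the same way about A: W = A + 9.6·n = (29.92, -18.79), K = A − 9.6·n = (15.67, -31.66). Then |LW| = |W − L| = 35.33.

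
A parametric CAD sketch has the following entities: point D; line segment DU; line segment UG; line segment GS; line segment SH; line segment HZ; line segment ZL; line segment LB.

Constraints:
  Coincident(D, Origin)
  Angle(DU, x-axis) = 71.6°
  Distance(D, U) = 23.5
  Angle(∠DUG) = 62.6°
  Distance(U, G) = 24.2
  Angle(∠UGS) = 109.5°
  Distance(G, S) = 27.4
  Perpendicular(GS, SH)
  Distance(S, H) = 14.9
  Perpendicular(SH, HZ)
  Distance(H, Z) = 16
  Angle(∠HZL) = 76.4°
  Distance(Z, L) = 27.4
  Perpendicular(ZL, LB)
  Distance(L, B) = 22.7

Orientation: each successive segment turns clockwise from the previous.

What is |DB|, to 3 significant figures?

35.8

D is at the origin; DU runs at 71.6° with length 23.5, so U = (7.42, 22.3). ∠DUG = 62.6° gives UG at -45.8° from the x-axis; with |UG| = 24.2, G = (24.3, 4.95). ∠UGS = 109.5° gives GS at -116° from the x-axis; with |GS| = 27.4, S = (12.1, -19.6). The perpendicularity gives SH at right angles to GS, so SH runs at 154°; with |SH| = 14.9, H = (-1.21, -13.0). SH is perpendicular to HZ, so HZ runs at 63.7°; with |HZ| = 16.0, Z = (5.88, 1.33). ∠HZL = 76.4° gives ZL at -39.9° from the x-axis; with |ZL| = 27.4, L = (26.9, -16.2). The perpendicularity gives LB at right angles to ZL, so LB runs at -130°; with |LB| = 22.7, B = (12.3, -33.7). Then |DB| = |B − D| = 35.8.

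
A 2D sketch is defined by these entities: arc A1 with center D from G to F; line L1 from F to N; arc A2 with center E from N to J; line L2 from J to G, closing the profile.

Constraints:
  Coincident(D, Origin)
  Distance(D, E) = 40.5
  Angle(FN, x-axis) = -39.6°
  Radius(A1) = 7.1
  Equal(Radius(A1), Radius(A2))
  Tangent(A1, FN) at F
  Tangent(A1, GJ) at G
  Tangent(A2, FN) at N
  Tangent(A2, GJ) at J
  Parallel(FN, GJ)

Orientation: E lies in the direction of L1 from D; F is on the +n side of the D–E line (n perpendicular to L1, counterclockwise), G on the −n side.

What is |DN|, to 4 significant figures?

41.12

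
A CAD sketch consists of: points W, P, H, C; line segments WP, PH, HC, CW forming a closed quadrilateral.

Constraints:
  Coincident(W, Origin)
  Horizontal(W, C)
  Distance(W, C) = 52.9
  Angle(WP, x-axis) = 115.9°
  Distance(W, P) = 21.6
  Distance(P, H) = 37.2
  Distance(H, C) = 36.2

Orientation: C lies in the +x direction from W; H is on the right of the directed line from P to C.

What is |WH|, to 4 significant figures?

18.45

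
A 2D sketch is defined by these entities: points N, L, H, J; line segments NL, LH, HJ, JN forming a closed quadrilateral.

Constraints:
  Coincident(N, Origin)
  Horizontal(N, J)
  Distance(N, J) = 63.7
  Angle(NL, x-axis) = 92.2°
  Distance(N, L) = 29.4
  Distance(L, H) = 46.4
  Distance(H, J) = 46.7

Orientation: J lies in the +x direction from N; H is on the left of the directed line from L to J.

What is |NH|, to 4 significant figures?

60.53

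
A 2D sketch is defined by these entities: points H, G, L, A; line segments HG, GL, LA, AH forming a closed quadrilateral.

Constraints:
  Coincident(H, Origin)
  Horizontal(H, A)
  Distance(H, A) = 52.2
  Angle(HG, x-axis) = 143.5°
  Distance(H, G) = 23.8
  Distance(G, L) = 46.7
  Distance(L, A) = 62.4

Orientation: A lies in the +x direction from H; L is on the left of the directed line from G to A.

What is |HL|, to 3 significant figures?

50.0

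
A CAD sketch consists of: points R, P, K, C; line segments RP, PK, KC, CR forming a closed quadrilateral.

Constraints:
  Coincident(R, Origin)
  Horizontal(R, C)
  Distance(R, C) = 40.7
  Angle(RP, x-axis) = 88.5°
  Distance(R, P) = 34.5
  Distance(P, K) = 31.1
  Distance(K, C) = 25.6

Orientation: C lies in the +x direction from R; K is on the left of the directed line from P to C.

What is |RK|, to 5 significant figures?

37.833

R is at the origin; R and C share the same y with |RC| = 40.7 and C in +x, so C = (40.7, 0). RP runs at 88.5° with |RP| = 34.5, so P = (0.90310, 34.488). K is determined by |PK| = 31.1 and |KC| = 25.6 together: it lies at the intersection of circle(P, 31.1) and circle(C, 25.6). With |PC| = 52.661, the foot of the radical line on PC is 29.292 from P and the perpendicular offset is √(31.1² − 29.292²) = 10.450. Taking the left-of-PC solution: K = (29.883, 23.202).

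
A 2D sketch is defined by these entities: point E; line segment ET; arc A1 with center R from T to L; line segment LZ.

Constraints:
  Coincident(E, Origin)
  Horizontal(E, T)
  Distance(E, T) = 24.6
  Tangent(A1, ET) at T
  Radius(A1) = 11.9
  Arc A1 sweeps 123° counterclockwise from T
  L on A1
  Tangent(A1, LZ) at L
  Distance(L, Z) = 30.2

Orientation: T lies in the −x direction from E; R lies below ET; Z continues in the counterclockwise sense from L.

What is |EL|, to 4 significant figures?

39.16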